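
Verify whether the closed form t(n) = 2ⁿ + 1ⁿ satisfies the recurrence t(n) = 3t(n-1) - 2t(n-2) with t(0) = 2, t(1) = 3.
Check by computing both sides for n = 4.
From the recurrence with t(0) = 2, t(1) = 3:
  t(0) = 2, t(1) = 3, t(2) = 5, t(3) = 9, t(4) = 17
  so the recurrence gives t(4) = 17.
From the proposed closed form t(n) = 2ⁿ + 1ⁿ:
  t(4) = 17.
Both sides give 17 at n = 4, and the initial condition(s) match, so the closed form is consistent.

Yes, the closed form is correct.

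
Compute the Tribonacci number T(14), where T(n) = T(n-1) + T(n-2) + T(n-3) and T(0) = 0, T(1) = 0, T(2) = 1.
Computing the sequence terms:
0, 0, 1, 1, 2, 4, 7, 13, 24, 44, 81, 149, 274, 504, 927

927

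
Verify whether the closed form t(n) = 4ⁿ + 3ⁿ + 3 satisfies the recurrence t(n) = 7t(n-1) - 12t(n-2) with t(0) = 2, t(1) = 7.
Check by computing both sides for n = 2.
From the recurrence with t(0) = 2, t(1) = 7:
  t(0) = 2, t(1) = 7, t(2) = 25
  so the recurrence gives t(2) = 25.
From the proposed closed form t(n) = 4ⁿ + 3ⁿ + 3:
  t(2) = 28.
The recurrence gives 25 but the closed form gives 28, so the closed form does not satisfy the recurrence.

No, the closed form is incorrect.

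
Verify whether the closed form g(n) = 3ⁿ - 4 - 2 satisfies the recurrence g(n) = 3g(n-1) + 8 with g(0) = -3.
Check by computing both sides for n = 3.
From the recurrence with g(0) = -3:
  g(0) = -3, g(1) = -1, g(2) = 5, g(3) = 23
  so the recurrence gives g(3) = 23.
From the proposed closed form g(n) = 3ⁿ - 4 - 2:
  g(3) = 21.
The recurrence gives 23 but the closed form gives 21, so the closed form does not satisfy the recurrence.

No, the closed form is incorrect.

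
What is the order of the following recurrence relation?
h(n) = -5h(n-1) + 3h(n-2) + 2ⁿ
The order is the largest lag k for which h(n-k) appears. Here the deepest term is h(n-2) (the 2ⁿ term is non-homogeneous and does not affect the order), so the order is 2.

Order 2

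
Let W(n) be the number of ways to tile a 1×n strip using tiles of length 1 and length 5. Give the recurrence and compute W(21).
Condition on the last tile: it has length 1 (leaving a 1×(n-1) strip) or length 5 (leaving a 1×(n-5) strip), so W(n) = W(n-1) + W(n-5) (order-5 linear recurrence).
For 0 ≤ i < 5 only unit tiles fit, so W(i) = 1.
Iterating the recurrence: W(5) = 2, W(6) = 3, W(7) = 4, W(8) = 5, W(9) = 6, W(10) = 8, W(11) = 11, W(12) = 15, W(13) = 20, W(14) = 26, W(15) = 34, W(16) = 45, W(17) = 60, W(18) = 80, W(19) = 106, W(20) = 140, W(21) = 185.

W(n) = W(n-1) + W(n-5), with W(i) = 1 for 0 ≤ i < 5; W(21) = 185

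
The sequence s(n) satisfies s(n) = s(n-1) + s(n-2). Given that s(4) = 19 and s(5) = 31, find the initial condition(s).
Work backwards using s(k) = s(k+2) - s(k+1):
s(3) = s(5) - s(4) = 31 - 19 = 12
s(2) = s(4) - s(3) = 19 - 12 = 7
s(1) = s(3) - s(2) = 12 - 7 = 5
s(0) = s(2) - s(1) = 7 - 5 = 2

s(0) = 2, s(1) = 5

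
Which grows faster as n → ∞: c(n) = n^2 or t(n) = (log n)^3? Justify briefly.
Comparing growth rates:
Growth-rate hierarchy: log n ≺ any polynomial ≺ any exponential cⁿ (c>1) ≺ n! ≺ nⁿ.
polynomial degree 2 dominates polylogarithmic (log n)^3 asymptotically.

c(n) grows faster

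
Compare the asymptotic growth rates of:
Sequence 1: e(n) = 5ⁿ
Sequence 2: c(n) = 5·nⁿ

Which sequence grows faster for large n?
Comparing growth rates:
Growth-rate hierarchy: log n ≺ any polynomial ≺ any exponential cⁿ (c>1) ≺ n! ≺ nⁿ.
super-exponential nⁿ dominates exponential base 5 asymptotically.

c(n) grows faster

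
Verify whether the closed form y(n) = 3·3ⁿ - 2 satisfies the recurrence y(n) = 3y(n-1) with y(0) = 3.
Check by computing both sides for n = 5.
From the recurrence with y(0) = 3:
  y(0) = 3, y(1) = 9, y(2) = 27, y(3) = 81, y(4) = 243, y(5) = 729
  so the recurrence gives y(5) = 729.
From the proposed closed form y(n) = 3·3ⁿ - 2:
  y(5) = 727.
The recurrence gives 729 but the closed form gives 727, so the closed form does not satisfy the recurrence.

No, the closed form is incorrect.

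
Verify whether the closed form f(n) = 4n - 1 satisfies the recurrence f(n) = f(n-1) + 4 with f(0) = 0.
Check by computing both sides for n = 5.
From the recurrence with f(0) = 0:
  f(0) = 0, f(1) = 4, f(2) = 8, f(3) = 12, f(4) = 16, f(5) = 20
  so the recurrence gives f(5) = 20.
From the proposed closed form f(n) = 4n - 1:
  f(5) = 19.
The recurrence gives 20 but the closed form gives 19, so the closed form does not satisfy the recurrence.

No, the closed form is incorrect.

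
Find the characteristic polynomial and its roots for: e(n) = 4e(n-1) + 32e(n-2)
Substitute e(n) = rⁿ and divide through by rⁿ⁻²: r² - 4r - 32 = 0
Factor: (r - 8)(r + 4) = 0, so r = 8, -4.
General solution: e(n) = A·8ⁿ + B·(-4)ⁿ

Characteristic: r² - 4r - 32 = 0, Roots: r = 8, -4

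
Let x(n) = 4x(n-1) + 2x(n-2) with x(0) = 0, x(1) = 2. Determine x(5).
Computing the sequence terms:
0, 2, 8, 36, 160, 712

712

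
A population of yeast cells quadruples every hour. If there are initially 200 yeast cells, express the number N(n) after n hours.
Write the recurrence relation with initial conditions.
Each hour multiplies the count by 4, so the count after n hours depends only on the count after n-1 hours: N(n) = 4 × N(n-1). The starting count gives N(0) = 200.
Unrolling n times gives the closed form N(n) = 200 × 4ⁿ.

N(n) = 4 × N(n-1), N(0) = 200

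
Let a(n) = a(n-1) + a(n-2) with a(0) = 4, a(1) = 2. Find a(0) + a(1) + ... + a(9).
Computing the sequence terms: 4, 2, 6, 8, 14, 22, 36, 58, 94, 152
Adding these values together:

396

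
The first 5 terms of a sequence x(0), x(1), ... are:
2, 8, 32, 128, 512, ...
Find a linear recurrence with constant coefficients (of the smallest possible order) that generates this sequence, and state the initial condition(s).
Look for the lowest-order linear relation among consecutive terms.
Observation: each term is 4× the previous.
Check at n=2: 4·8 = 32. ✓

x(n) = 4 × x(n-1), x(0) = 2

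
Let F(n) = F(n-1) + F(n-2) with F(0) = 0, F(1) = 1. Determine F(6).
Computing the sequence terms:
0, 1, 1, 2, 3, 5, 8

8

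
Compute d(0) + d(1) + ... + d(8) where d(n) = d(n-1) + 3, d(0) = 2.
Computing the sequence terms: 2, 5, 8, 11, 14, 17, 20, 23, 26
Adding these values together:

126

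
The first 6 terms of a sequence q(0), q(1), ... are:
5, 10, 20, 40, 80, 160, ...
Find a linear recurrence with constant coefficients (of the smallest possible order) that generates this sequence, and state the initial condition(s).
Look for the lowest-order linear relation among consecutive terms.
Observation: each term is 2× the previous.
Check at n=2: 2·10 = 20. ✓

q(n) = 2 × q(n-1), q(0) = 5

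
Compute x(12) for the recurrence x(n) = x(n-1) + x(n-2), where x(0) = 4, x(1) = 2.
Computing the sequence terms:
4, 2, 6, 8, 14, 22, 36, 58, 94, 152, 246, 398, 644

644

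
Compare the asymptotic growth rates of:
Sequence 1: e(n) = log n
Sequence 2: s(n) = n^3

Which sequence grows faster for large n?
Comparing growth rates:
Growth-rate hierarchy: log n ≺ any polynomial ≺ any exponential cⁿ (c>1) ≺ n! ≺ nⁿ.
polynomial degree 3 dominates logarithmic asymptotically.

s(n) grows faster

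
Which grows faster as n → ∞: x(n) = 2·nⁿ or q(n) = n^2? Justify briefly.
Comparing growth rates:
Growth-rate hierarchy: log n ≺ any polynomial ≺ any exponential cⁿ (c>1) ≺ n! ≺ nⁿ.
super-exponential nⁿ dominates polynomial degree 2 asymptotically.

x(n) grows faster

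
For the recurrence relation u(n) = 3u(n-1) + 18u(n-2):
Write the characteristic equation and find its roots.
Substitute u(n) = rⁿ and divide through by rⁿ⁻²: r² - 3r - 18 = 0
Factor: (r - 6)(r + 3) = 0, so r = 6, -3.
General solution: u(n) = A·6ⁿ + B·(-3)ⁿ

Characteristic: r² - 3r - 18 = 0, Roots: r = 6, -3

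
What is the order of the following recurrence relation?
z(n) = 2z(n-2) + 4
The order is the largest lag k for which z(n-k) appears. Here the deepest term is z(n-2) (the 4 term is non-homogeneous and does not affect the order), so the order is 2.

Order 2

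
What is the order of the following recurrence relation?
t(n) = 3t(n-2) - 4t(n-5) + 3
The order is the largest lag k for which t(n-k) appears. Here the deepest term is t(n-5) (the 3 term is non-homogeneous and does not affect the order), so the order is 5.

Order 5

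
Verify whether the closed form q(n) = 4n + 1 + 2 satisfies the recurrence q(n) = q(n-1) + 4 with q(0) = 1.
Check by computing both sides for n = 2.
From the recurrence with q(0) = 1:
  q(0) = 1, q(1) = 5, q(2) = 9
  so the recurrence gives q(2) = 9.
From the proposed closed form q(n) = 4n + 1 + 2:
  q(2) = 11.
The recurrence gives 9 but the closed form gives 11, so the closed form does not satisfy the recurrence.

No, the closed form is incorrect.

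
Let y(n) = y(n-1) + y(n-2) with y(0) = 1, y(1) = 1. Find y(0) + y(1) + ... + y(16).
Computing the sequence terms: 1, 1, 2, 3, 5, 8, 13, 21, 34, 55, 89, 144, 233, 377, 610, 987, 1597
Adding these values together:

4180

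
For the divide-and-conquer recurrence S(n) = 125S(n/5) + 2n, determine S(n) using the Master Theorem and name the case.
Master Theorem template: S(n) = a·S(n/b) + f(n).
Here: a=125, b=5, f(n)=2n
Compute log_b(a) = log_5(125) = 3.
f(n) = 2n = O(n^(3-ε)) with ε = 2. Case 1: S(n) = Θ(n^log_b(a)) = Θ(n^3).

Case 1: S(n) = Θ(n^3)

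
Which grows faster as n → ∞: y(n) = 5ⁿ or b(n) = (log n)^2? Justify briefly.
Comparing growth rates:
Growth-rate hierarchy: log n ≺ any polynomial ≺ any exponential cⁿ (c>1) ≺ n! ≺ nⁿ.
exponential base 5 dominates polylogarithmic (log n)^2 asymptotically.

y(n) grows faster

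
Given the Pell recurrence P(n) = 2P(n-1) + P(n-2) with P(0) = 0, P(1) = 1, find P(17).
Computing the sequence terms:
0, 1, 2, 5, 12, 29, 70, 169, 408, 985, 2378, 5741, 13860, 33461, 80782, 195025, 470832, 1136689

1136689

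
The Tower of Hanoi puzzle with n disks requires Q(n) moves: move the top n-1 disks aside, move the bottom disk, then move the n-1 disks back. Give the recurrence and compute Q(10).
Moving n disks = move the top n-1 disks aside (Q(n-1) moves) + move the largest disk (1 move) + move the n-1 disks back on top (Q(n-1) moves), so Q(n) = 2Q(n-1) + 1, with Q(1) = 1 (a single disk takes one move).
First terms: 1, 3, 7, 15, 31, 63, … — each is one less than a power of 2. Indeed Q(n) + 1 = 2(Q(n-1) + 1) with Q(1) + 1 = 2, so Q(n) + 1 = 2ⁿ and Q(n) = 2ⁿ - 1.
Hence Q(10) = 2^10 - 1 = 1024 - 1 = 1023.

Q(n) = 2Q(n-1) + 1, Q(1) = 1; Q(10) = 1023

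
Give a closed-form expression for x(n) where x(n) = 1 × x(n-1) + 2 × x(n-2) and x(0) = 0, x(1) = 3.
Recurrence: x(n) = 1 × x(n-1) + 2 × x(n-2), initial: x(0) = 0, x(1) = 3.
Characteristic equation: r² - 1r - 2 = 0, which factors as (r - 2)(r + 1) = 0, so r = 2, -1. General solution x(n) = A·2ⁿ + B·(-1)ⁿ. From x(0) = 0: A + B = 0. From x(1) = 3: 2A - 1B = 3. Solving gives A = 1, B = -1.

x(n) = 2ⁿ - (-1)ⁿ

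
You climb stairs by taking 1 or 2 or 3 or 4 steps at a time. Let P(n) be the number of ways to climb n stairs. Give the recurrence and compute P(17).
Condition on the size of the last step (1 to 4): before it there were n-1, …, n-4 stairs climbed, and these cases are disjoint, so P(n) = P(n-1) + P(n-2) + P(n-3) + P(n-4) (order-4 linear recurrence).
Initial conditions by direct count (compositions of i into parts ≤ 4): P(1) = 1; P(2) = 2; P(3) = 4; P(4) = 8.
Iterating the recurrence: P(5) = 15, P(6) = 29, P(7) = 56, P(8) = 108, P(9) = 208, P(10) = 401, P(11) = 773, P(12) = 1490, P(13) = 2872, P(14) = 5536, P(15) = 10671, P(16) = 20569, P(17) = 39648.

P(n) = P(n-1) + P(n-2) + P(n-3) + P(n-4), P(1) = 1, P(2) = 2, P(3) = 4, P(4) = 8; P(17) = 39648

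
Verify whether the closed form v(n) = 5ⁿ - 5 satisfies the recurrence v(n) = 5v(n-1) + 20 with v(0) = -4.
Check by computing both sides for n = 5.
From the recurrence with v(0) = -4:
  v(0) = -4, v(1) = 0, v(2) = 20, v(3) = 120, v(4) = 620, v(5) = 3120
  so the recurrence gives v(5) = 3120.
From the proposed closed form v(n) = 5ⁿ - 5:
  v(5) = 3120.
Both sides give 3120 at n = 5, and the initial condition(s) match, so the closed form is consistent.

Yes, the closed form is correct.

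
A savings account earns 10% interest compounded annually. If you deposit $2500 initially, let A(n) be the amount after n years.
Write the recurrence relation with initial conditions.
Each year the balance grows by 10%, i.e. is multiplied by 1 + 10/100 = 1.1, so A(n) = 1.1 × A(n-1). The initial deposit gives A(0) = 2500.
Unrolling gives the closed form A(n) = 2500 × (1.1)ⁿ.

A(n) = 1.1 × A(n-1), A(0) = 2500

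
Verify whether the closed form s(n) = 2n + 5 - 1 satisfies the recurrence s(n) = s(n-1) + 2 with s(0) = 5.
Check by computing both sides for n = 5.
From the recurrence with s(0) = 5:
  s(0) = 5, s(1) = 7, s(2) = 9, s(3) = 11, s(4) = 13, s(5) = 15
  so the recurrence gives s(5) = 15.
From the proposed closed form s(n) = 2n + 5 - 1:
  s(5) = 14.
The recurrence gives 15 but the closed form gives 14, so the closed form does not satisfy the recurrence.

No, the closed form is incorrect.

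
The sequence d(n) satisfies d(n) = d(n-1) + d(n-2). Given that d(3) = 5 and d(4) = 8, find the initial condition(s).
Work backwards using d(k) = d(k+2) - d(k+1):
d(2) = d(4) - d(3) = 8 - 5 = 3
d(1) = d(3) - d(2) = 5 - 3 = 2
d(0) = d(2) - d(1) = 3 - 2 = 1

d(0) = 1, d(1) = 2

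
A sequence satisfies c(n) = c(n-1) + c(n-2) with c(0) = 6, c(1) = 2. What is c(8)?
Computing the sequence terms:
6, 2, 8, 10, 18, 28, 46, 74, 120

120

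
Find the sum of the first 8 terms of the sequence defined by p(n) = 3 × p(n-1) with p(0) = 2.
Computing the sequence terms: 2, 6, 18, 54, 162, 486, 1458, 4374
Adding these values together:

6560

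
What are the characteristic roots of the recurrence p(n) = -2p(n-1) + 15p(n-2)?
Substitute p(n) = rⁿ and divide through by rⁿ⁻²: r² + 2r - 15 = 0
Factor: (r - 3)(r + 5) = 0, so r = 3, -5.
General solution: p(n) = A·3ⁿ + B·(-5)ⁿ

Characteristic: r² + 2r - 15 = 0, Roots: r = 3, -5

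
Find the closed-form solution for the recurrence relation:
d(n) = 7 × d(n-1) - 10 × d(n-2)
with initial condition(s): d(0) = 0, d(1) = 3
Recurrence: d(n) = 7 × d(n-1) - 10 × d(n-2), initial: d(0) = 0, d(1) = 3.
Characteristic equation: r² - 7r + 10 = 0, which factors as (r - 5)(r - 2) = 0, so r = 5, 2. General solution d(n) = A·5ⁿ + B·2ⁿ. From d(0) = 0: A + B = 0. From d(1) = 3: 5A + 2B = 3. Solving gives A = 1, B = -1.

d(n) = 5ⁿ - 2ⁿ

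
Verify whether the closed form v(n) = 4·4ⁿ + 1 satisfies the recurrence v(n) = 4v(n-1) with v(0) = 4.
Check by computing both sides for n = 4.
From the recurrence with v(0) = 4:
  v(0) = 4, v(1) = 16, v(2) = 64, v(3) = 256, v(4) = 1024
  so the recurrence gives v(4) = 1024.
From the proposed closed form v(n) = 4·4ⁿ + 1:
  v(4) = 1025.
The recurrence gives 1024 but the closed form gives 1025, so the closed form does not satisfy the recurrence.

No, the closed form is incorrect.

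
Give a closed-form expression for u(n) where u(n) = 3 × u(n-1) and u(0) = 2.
Recurrence: u(n) = 3 × u(n-1), initial: u(0) = 2.
Each term is 3 times the previous, so this is geometric with ratio 3. After n steps: u(n) = u(0)·3ⁿ = 2·3ⁿ.

u(n) = 2·3ⁿ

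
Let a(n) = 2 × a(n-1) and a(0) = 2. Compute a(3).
Computing step by step:
a(0) = 2
a(1) = 2 × 2 = 4
a(2) = 2 × 4 = 8
a(3) = 2 × 8 = 16

16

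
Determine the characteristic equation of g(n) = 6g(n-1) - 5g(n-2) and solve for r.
Substitute g(n) = rⁿ and divide through by rⁿ⁻²: r² - 6r + 5 = 0
Factor: (r - 1)(r - 5) = 0, so r = 1, 5.
General solution: g(n) = A·1ⁿ + B·5ⁿ

Characteristic: r² - 6r + 5 = 0, Roots: r = 1, 5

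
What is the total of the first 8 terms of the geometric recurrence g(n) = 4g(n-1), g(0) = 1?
Computing the sequence terms: 1, 4, 16, 64, 256, 1024, 4096, 16384
Adding these values together:

21845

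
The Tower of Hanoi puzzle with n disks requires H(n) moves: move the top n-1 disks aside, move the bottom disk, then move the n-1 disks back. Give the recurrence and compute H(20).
Moving n disks = move the top n-1 disks aside (H(n-1) moves) + move the largest disk (1 move) + move the n-1 disks back on top (H(n-1) moves), so H(n) = 2H(n-1) + 1, with H(1) = 1 (a single disk takes one move).
First terms: 1, 3, 7, 15, 31, 63, … — each is one less than a power of 2. Indeed H(n) + 1 = 2(H(n-1) + 1) with H(1) + 1 = 2, so H(n) + 1 = 2ⁿ and H(n) = 2ⁿ - 1.
Hence H(20) = 2^20 - 1 = 1048576 - 1 = 1048575.

H(n) = 2H(n-1) + 1, H(1) = 1; H(20) = 1048575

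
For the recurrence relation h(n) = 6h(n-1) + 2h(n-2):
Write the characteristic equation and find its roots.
Substitute h(n) = rⁿ and divide through by rⁿ⁻²: r² - 6r - 2 = 0
Discriminant: 6² + 4·2 = 44, not a perfect square, so by the quadratic formula r = (6 ± √44)/2.
General solution: h(n) = A·r₁ⁿ + B·r₂ⁿ where r₁,r₂ = (6 ± √44)/2

Characteristic: r² - 6r - 2 = 0, Roots: r = (6 ± √44)/2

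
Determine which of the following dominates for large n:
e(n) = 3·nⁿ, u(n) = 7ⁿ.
Comparing growth rates:
Growth-rate hierarchy: log n ≺ any polynomial ≺ any exponential cⁿ (c>1) ≺ n! ≺ nⁿ.
super-exponential nⁿ dominates exponential base 7 asymptotically.

e(n) grows faster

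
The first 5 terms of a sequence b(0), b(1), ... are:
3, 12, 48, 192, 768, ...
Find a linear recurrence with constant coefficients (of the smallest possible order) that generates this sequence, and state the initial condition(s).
Look for the lowest-order linear relation among consecutive terms.
Observation: each term is 4× the previous.
Check at n=2: 4·12 = 48. ✓

b(n) = 4 × b(n-1), b(0) = 3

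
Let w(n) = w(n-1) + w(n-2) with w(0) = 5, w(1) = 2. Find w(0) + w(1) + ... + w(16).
Computing the sequence terms: 5, 2, 7, 9, 16, 25, 41, 66, 107, 173, 280, 453, 733, 1186, 1919, 3105, 5024
Adding these values together:

13151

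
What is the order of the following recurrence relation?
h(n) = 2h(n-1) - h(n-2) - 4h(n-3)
The order is the largest lag k for which h(n-k) appears. Here the deepest term is h(n-3), so the order is 3.

Order 3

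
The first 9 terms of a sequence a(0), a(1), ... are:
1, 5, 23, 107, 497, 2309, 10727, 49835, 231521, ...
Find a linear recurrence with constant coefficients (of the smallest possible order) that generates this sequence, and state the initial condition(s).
Look for the lowest-order linear relation among consecutive terms.
Observation: a(n) - 4·a(n-1) - (3)·a(n-2) = 0 holds for the shown terms, and no order-1 relation a(n) = α·a(n-1) + β fits.
Check at n=3: 4·23 + (3)·5 = 107. ✓

a(n) = 4a(n-1) + 3a(n-2), a(0) = 1, a(1) = 5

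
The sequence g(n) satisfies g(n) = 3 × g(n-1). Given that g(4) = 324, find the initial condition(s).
In general g(n) = 3ⁿ · g(0). At n = 4: g(0) = g(4) / 3^4 = 324 / 81 = 4.

g(0) = 4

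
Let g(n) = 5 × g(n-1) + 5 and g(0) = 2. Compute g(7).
Computing step by step:
g(0) = 2
g(1) = 5 × 2 + 5 = 15
g(2) = 5 × 15 + 5 = 80
g(3) = 5 × 80 + 5 = 405
g(4) = 5 × 405 + 5 = 2030
g(5) = 5 × 2030 + 5 = 10155
g(6) = 5 × 10155 + 5 = 50780
g(7) = 5 × 50780 + 5 = 253905

253905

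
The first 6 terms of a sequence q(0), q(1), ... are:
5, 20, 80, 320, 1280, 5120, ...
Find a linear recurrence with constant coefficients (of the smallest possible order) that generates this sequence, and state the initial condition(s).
Look for the lowest-order linear relation among consecutive terms.
Observation: each term is 4× the previous.
Check at n=2: 4·20 = 80. ✓

q(n) = 4 × q(n-1), q(0) = 5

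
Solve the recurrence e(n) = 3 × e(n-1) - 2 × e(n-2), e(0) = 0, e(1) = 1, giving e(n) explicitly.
Recurrence: e(n) = 3 × e(n-1) - 2 × e(n-2), initial: e(0) = 0, e(1) = 1.
Characteristic equation: r² - 3r + 2 = 0, which factors as (r - 2)(r - 1) = 0, so r = 2, 1. General solution e(n) = A·2ⁿ + B·1ⁿ. From e(0) = 0: A + B = 0. From e(1) = 1: 2A + 1B = 1. Solving gives A = 1, B = -1.

e(n) = 2ⁿ - 1ⁿ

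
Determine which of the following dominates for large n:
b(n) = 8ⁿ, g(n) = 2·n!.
Comparing growth rates:
Growth-rate hierarchy: log n ≺ any polynomial ≺ any exponential cⁿ (c>1) ≺ n! ≺ nⁿ.
factorial dominates exponential base 8 asymptotically.

g(n) grows faster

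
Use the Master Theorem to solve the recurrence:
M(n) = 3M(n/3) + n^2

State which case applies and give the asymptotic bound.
Master Theorem template: M(n) = a·M(n/b) + f(n).
Here: a=3, b=3, f(n)=n^2
Compute log_b(a) = log_3(3) = 1.
f(n) = n^2 = Ω(n^(1+ε)) with ε = 1, and the regularity condition holds (a·f(n/b) = (a/b^2)·f(n) with a/b^2 = 3^-1 < 1). Case 3: M(n) = Θ(f(n)) = Θ(n^2).

Case 3: M(n) = Θ(n^2)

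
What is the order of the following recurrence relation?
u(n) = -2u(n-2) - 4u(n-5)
The order is the largest lag k for which u(n-k) appears. Here the deepest term is u(n-5), so the order is 5.

Order 5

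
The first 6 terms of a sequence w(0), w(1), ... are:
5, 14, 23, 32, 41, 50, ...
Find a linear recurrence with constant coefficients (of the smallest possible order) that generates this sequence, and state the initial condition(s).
Look for the lowest-order linear relation among consecutive terms.
Observation: consecutive differences are constant (= 9).
Check at n=2: 1·14 + 9 = 23. ✓

w(n) = w(n-1) + 9, w(0) = 5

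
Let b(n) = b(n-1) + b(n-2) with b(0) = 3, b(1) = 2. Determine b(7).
Computing the sequence terms:
3, 2, 5, 7, 12, 19, 31, 50

50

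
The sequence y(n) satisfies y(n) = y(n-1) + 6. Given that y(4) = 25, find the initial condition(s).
y(4) = y(0) + 4·6, so y(0) = 25 - 24 = 1.

y(0) = 1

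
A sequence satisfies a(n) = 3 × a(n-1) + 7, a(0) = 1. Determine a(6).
Computing step by step:
a(0) = 1
a(1) = 3 × 1 + 7 = 10
a(2) = 3 × 10 + 7 = 37
a(3) = 3 × 37 + 7 = 118
a(4) = 3 × 118 + 7 = 361
a(5) = 3 × 361 + 7 = 1090
a(6) = 3 × 1090 + 7 = 3277

3277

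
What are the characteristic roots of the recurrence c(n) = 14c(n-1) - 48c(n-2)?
Substitute c(n) = rⁿ and divide through by rⁿ⁻²: r² - 14r + 48 = 0
Factor: (r - 6)(r - 8) = 0, so r = 6, 8.
General solution: c(n) = A·6ⁿ + B·8ⁿ

Characteristic: r² - 14r + 48 = 0, Roots: r = 6, 8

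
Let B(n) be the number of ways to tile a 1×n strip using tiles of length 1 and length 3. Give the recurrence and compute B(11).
Condition on the last tile: it has length 1 (leaving a 1×(n-1) strip) or length 3 (leaving a 1×(n-3) strip), so B(n) = B(n-1) + B(n-3) (order-3 linear recurrence).
For 0 ≤ i < 3 only unit tiles fit, so B(i) = 1.
Iterating the recurrence: B(3) = 2, B(4) = 3, B(5) = 4, B(6) = 6, B(7) = 9, B(8) = 13, B(9) = 19, B(10) = 28, B(11) = 41.

B(n) = B(n-1) + B(n-3), with B(i) = 1 for 0 ≤ i < 3; B(11) = 41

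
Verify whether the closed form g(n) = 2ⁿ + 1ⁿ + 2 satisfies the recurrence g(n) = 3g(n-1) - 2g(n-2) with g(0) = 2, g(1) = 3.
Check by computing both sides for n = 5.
From the recurrence with g(0) = 2, g(1) = 3:
  g(0) = 2, g(1) = 3, g(2) = 5, g(3) = 9, g(4) = 17, g(5) = 33
  so the recurrence gives g(5) = 33.
From the proposed closed form g(n) = 2ⁿ + 1ⁿ + 2:
  g(5) = 35.
The recurrence gives 33 but the closed form gives 35, so the closed form does not satisfy the recurrence.

No, the closed form is incorrect.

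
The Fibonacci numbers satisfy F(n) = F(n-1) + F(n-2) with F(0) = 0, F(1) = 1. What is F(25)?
Computing the sequence terms:
0, 1, 1, 2, 3, 5, 8, 13, 21, 34, 55, 89, 144, 233, 377, 610, 987, 1597, 2584, 4181, 6765, 10946, 17711, 28657, 46368, 75025

75025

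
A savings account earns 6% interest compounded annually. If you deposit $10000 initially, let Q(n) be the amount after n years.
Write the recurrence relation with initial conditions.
Each year the balance grows by 6%, i.e. is multiplied by 1 + 6/100 = 1.06, so Q(n) = 1.06 × Q(n-1). The initial deposit gives Q(0) = 10000.
Unrolling gives the closed form Q(n) = 10000 × (1.06)ⁿ.

Q(n) = 1.06 × Q(n-1), Q(0) = 10000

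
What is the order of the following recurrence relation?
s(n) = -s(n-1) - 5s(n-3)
The order is the largest lag k for which s(n-k) appears. Here the deepest term is s(n-3), so the order is 3.

Order 3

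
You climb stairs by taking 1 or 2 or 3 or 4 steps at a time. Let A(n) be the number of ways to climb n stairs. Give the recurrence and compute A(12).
Condition on the size of the last step (1 to 4): before it there were n-1, …, n-4 stairs climbed, and these cases are disjoint, so A(n) = A(n-1) + A(n-2) + A(n-3) + A(n-4) (order-4 linear recurrence).
Initial conditions by direct count (compositions of i into parts ≤ 4): A(1) = 1; A(2) = 2; A(3) = 4; A(4) = 8.
Iterating the recurrence: A(5) = 15, A(6) = 29, A(7) = 56, A(8) = 108, A(9) = 208, A(10) = 401, A(11) = 773, A(12) = 1490.

A(n) = A(n-1) + A(n-2) + A(n-3) + A(n-4), A(1) = 1, A(2) = 2, A(3) = 4, A(4) = 8; A(12) = 1490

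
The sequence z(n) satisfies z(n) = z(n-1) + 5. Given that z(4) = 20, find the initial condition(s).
z(4) = z(0) + 4·5, so z(0) = 20 - 20 = 0.

z(0) = 0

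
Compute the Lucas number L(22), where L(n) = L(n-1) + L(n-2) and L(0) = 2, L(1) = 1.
Computing the sequence terms:
2, 1, 3, 4, 7, 11, 18, 29, 47, 76, 123, 199, 322, 521, 843, 1364, 2207, 3571, 5778, 9349, 15127, 24476, 39603

39603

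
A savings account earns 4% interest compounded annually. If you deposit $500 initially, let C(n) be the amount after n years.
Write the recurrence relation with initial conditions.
Each year the balance grows by 4%, i.e. is multiplied by 1 + 4/100 = 1.04, so C(n) = 1.04 × C(n-1). The initial deposit gives C(0) = 500.
Unrolling gives the closed form C(n) = 500 × (1.04)ⁿ.

C(n) = 1.04 × C(n-1), C(0) = 500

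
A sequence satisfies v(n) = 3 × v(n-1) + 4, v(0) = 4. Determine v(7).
Computing step by step:
v(0) = 4
v(1) = 3 × 4 + 4 = 16
v(2) = 3 × 16 + 4 = 52
v(3) = 3 × 52 + 4 = 160
v(4) = 3 × 160 + 4 = 484
v(5) = 3 × 484 + 4 = 1456
v(6) = 3 × 1456 + 4 = 4372
v(7) = 3 × 4372 + 4 = 13120

13120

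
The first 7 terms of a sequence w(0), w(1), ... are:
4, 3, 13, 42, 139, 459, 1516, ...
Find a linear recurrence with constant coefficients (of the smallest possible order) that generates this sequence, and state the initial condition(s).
Look for the lowest-order linear relation among consecutive terms.
Observation: w(n) - 3·w(n-1) - (1)·w(n-2) = 0 holds for the shown terms, and no order-1 relation w(n) = α·w(n-1) + β fits.
Check at n=3: 3·13 + (1)·3 = 42. ✓

w(n) = 3w(n-1) + w(n-2), w(0) = 4, w(1) = 3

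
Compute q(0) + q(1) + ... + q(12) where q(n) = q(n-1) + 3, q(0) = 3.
Computing the sequence terms: 3, 6, 9, 12, 15, 18, 21, 24, 27, 30, 33, 36, 39
Adding these values together:

273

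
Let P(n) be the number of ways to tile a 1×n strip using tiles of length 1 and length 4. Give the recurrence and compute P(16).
Condition on the last tile: it has length 1 (leaving a 1×(n-1) strip) or length 4 (leaving a 1×(n-4) strip), so P(n) = P(n-1) + P(n-4) (order-4 linear recurrence).
For 0 ≤ i < 4 only unit tiles fit, so P(i) = 1.
Iterating the recurrence: P(4) = 2, P(5) = 3, P(6) = 4, P(7) = 5, P(8) = 7, P(9) = 10, P(10) = 14, P(11) = 19, P(12) = 26, P(13) = 36, P(14) = 50, P(15) = 69, P(16) = 95.

P(n) = P(n-1) + P(n-4), with P(i) = 1 for 0 ≤ i < 4; P(16) = 95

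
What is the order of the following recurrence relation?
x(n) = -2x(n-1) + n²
The order is the largest lag k for which x(n-k) appears. Here the deepest term is x(n-1) (the n² term is non-homogeneous and does not affect the order), so the order is 1.

Order 1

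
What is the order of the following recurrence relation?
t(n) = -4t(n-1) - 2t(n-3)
The order is the largest lag k for which t(n-k) appears. Here the deepest term is t(n-3), so the order is 3.

Order 3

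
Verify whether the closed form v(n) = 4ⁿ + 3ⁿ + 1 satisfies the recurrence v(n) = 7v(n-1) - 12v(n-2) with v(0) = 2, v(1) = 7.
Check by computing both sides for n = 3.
From the recurrence with v(0) = 2, v(1) = 7:
  v(0) = 2, v(1) = 7, v(2) = 25, v(3) = 91
  so the recurrence gives v(3) = 91.
From the proposed closed form v(n) = 4ⁿ + 3ⁿ + 1:
  v(3) = 92.
The recurrence gives 91 but the closed form gives 92, so the closed form does not satisfy the recurrence.

No, the closed form is incorrect.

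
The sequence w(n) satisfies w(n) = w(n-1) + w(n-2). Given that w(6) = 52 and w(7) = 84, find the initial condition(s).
Work backwards using w(k) = w(k+2) - w(k+1):
w(5) = w(7) - w(6) = 84 - 52 = 32
w(4) = w(6) - w(5) = 52 - 32 = 20
w(3) = w(5) - w(4) = 32 - 20 = 12
w(2) = w(4) - w(3) = 20 - 12 = 8
w(1) = w(3) - w(2) = 12 - 8 = 4
w(0) = w(2) - w(1) = 8 - 4 = 4

w(0) = 4, w(1) = 4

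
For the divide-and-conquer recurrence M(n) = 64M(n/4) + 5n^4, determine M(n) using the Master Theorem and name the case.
Master Theorem template: M(n) = a·M(n/b) + f(n).
Here: a=64, b=4, f(n)=5n^4
Compute log_b(a) = log_4(64) = 3.
f(n) = 5n^4 = Ω(n^(3+ε)) with ε = 1, and the regularity condition holds (a·f(n/b) = (a/b^4)·f(n) with a/b^4 = 4^-1 < 1). Case 3: M(n) = Θ(f(n)) = Θ(n^4).

Case 3: M(n) = Θ(n^4)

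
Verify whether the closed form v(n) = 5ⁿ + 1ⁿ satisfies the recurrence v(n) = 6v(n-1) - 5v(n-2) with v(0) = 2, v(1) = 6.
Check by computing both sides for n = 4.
From the recurrence with v(0) = 2, v(1) = 6:
  v(0) = 2, v(1) = 6, v(2) = 26, v(3) = 126, v(4) = 626
  so the recurrence gives v(4) = 626.
From the proposed closed form v(n) = 5ⁿ + 1ⁿ:
  v(4) = 626.
Both sides give 626 at n = 4, and the initial condition(s) match, so the closed form is consistent.

Yes, the closed form is correct.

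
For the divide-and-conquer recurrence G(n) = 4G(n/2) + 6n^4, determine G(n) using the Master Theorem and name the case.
Master Theorem template: G(n) = a·G(n/b) + f(n).
Here: a=4, b=2, f(n)=6n^4
Compute log_b(a) = log_2(4) = 2.
f(n) = 6n^4 = Ω(n^(2+ε)) with ε = 2, and the regularity condition holds (a·f(n/b) = (a/b^4)·f(n) with a/b^4 = 2^-2 < 1). Case 3: G(n) = Θ(f(n)) = Θ(n^4).

Case 3: G(n) = Θ(n^4)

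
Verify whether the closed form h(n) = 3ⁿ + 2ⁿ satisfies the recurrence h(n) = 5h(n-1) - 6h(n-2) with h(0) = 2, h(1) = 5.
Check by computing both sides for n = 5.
From the recurrence with h(0) = 2, h(1) = 5:
  h(0) = 2, h(1) = 5, h(2) = 13, h(3) = 35, h(4) = 97, h(5) = 275
  so the recurrence gives h(5) = 275.
From the proposed closed form h(n) = 3ⁿ + 2ⁿ:
  h(5) = 275.
Both sides give 275 at n = 5, and the initial condition(s) match, so the closed form is consistent.

Yes, the closed form is correct.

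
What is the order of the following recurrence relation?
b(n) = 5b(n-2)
The order is the largest lag k for which b(n-k) appears. Here the deepest term is b(n-2), so the order is 2.

Order 2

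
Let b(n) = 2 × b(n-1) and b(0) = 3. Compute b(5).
Computing step by step:
b(0) = 3
b(1) = 2 × 3 = 6
b(2) = 2 × 6 = 12
b(3) = 2 × 12 = 24
b(4) = 2 × 24 = 48
b(5) = 2 × 48 = 96

96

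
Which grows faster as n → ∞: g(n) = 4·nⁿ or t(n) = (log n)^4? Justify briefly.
Comparing growth rates:
Growth-rate hierarchy: log n ≺ any polynomial ≺ any exponential cⁿ (c>1) ≺ n! ≺ nⁿ.
super-exponential nⁿ dominates polylogarithmic (log n)^4 asymptotically.

g(n) grows faster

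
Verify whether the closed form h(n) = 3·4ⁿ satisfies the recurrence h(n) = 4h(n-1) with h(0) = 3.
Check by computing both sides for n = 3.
From the recurrence with h(0) = 3:
  h(0) = 3, h(1) = 12, h(2) = 48, h(3) = 192
  so the recurrence gives h(3) = 192.
From the proposed closed form h(n) = 3·4ⁿ:
  h(3) = 192.
Both sides give 192 at n = 3, and the initial condition(s) match, so the closed form is consistent.

Yes, the closed form is correct.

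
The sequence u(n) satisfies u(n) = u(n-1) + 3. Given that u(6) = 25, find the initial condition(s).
u(6) = u(0) + 6·3, so u(0) = 25 - 18 = 7.

u(0) = 7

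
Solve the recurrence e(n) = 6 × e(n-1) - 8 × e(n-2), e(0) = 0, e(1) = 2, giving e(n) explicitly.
Recurrence: e(n) = 6 × e(n-1) - 8 × e(n-2), initial: e(0) = 0, e(1) = 2.
Characteristic equation: r² - 6r + 8 = 0, which factors as (r - 4)(r - 2) = 0, so r = 4, 2. General solution e(n) = A·4ⁿ + B·2ⁿ. From e(0) = 0: A + B = 0. From e(1) = 2: 4A + 2B = 2. Solving gives A = 1, B = -1.

e(n) = 4ⁿ - 2ⁿ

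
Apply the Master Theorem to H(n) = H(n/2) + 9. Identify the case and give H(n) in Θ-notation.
Master Theorem template: H(n) = a·H(n/b) + f(n).
Here: a=1, b=2, f(n)=9
Compute log_b(a) = log_2(1) = 0.
f(n) = 9 = Θ(1). Case 2: H(n) = Θ(log n).

Case 2: H(n) = Θ(log n)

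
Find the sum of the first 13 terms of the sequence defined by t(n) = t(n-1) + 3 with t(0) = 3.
Computing the sequence terms: 3, 6, 9, 12, 15, 18, 21, 24, 27, 30, 33, 36, 39
Adding these values together:

273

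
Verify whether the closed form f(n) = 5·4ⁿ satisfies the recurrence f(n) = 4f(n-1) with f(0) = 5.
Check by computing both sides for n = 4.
From the recurrence with f(0) = 5:
  f(0) = 5, f(1) = 20, f(2) = 80, f(3) = 320, f(4) = 1280
  so the recurrence gives f(4) = 1280.
From the proposed closed form f(n) = 5·4ⁿ:
  f(4) = 1280.
Both sides give 1280 at n = 4, and the initial condition(s) match, so the closed form is consistent.

Yes, the closed form is correct.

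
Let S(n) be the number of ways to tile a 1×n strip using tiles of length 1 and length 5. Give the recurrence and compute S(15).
Condition on the last tile: it has length 1 (leaving a 1×(n-1) strip) or length 5 (leaving a 1×(n-5) strip), so S(n) = S(n-1) + S(n-5) (order-5 linear recurrence).
For 0 ≤ i < 5 only unit tiles fit, so S(i) = 1.
Iterating the recurrence: S(5) = 2, S(6) = 3, S(7) = 4, S(8) = 5, S(9) = 6, S(10) = 8, S(11) = 11, S(12) = 15, S(13) = 20, S(14) = 26, S(15) = 34.

S(n) = S(n-1) + S(n-5), with S(i) = 1 for 0 ≤ i < 5; S(15) = 34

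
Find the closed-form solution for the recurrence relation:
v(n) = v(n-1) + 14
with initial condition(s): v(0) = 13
Recurrence: v(n) = v(n-1) + 14, initial: v(0) = 13.
Each step adds 14, so v(n) = v(0) + 14n = 14n + 13.

v(n) = 14n + 13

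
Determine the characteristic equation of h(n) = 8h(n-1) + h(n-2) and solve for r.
Substitute h(n) = rⁿ and divide through by rⁿ⁻²: r² - 8r - 1 = 0
Discriminant: 8² + 4·1 = 68, not a perfect square, so by the quadratic formula r = (8 ± √68)/2.
General solution: h(n) = A·r₁ⁿ + B·r₂ⁿ where r₁,r₂ = (8 ± √68)/2

Characteristic: r² - 8r - 1 = 0, Roots: r = (8 ± √68)/2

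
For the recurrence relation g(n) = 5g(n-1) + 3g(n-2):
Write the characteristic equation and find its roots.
Substitute g(n) = rⁿ and divide through by rⁿ⁻²: r² - 5r - 3 = 0
Discriminant: 5² + 4·3 = 37, not a perfect square, so by the quadratic formula r = (5 ± √37)/2.
General solution: g(n) = A·r₁ⁿ + B·r₂ⁿ where r₁,r₂ = (5 ± √37)/2

Characteristic: r² - 5r - 3 = 0, Roots: r = (5 ± √37)/2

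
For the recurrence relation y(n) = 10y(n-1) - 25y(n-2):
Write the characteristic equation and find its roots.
Substitute y(n) = rⁿ and divide through by rⁿ⁻²: r² - 10r + 25 = 0
Factor: (r - 5)² = 0, so r = 5 (double root).
General solution: y(n) = (A + Bn)·5ⁿ

Characteristic: r² - 10r + 25 = 0, Roots: r = 5 (double root)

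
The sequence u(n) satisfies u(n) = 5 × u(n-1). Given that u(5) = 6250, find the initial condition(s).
In general u(n) = 5ⁿ · u(0). At n = 5: u(0) = u(5) / 5^5 = 6250 / 3125 = 2.

u(0) = 2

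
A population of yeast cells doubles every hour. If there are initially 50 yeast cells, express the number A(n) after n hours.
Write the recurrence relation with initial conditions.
Each hour multiplies the count by 2, so the count after n hours depends only on the count after n-1 hours: A(n) = 2 × A(n-1). The starting count gives A(0) = 50.
Unrolling n times gives the closed form A(n) = 50 × 2ⁿ.

A(n) = 2 × A(n-1), A(0) = 50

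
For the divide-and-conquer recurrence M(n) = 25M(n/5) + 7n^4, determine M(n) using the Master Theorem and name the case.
Master Theorem template: M(n) = a·M(n/b) + f(n).
Here: a=25, b=5, f(n)=7n^4
Compute log_b(a) = log_5(25) = 2.
f(n) = 7n^4 = Ω(n^(2+ε)) with ε = 2, and the regularity condition holds (a·f(n/b) = (a/b^4)·f(n) with a/b^4 = 5^-2 < 1). Case 3: M(n) = Θ(f(n)) = Θ(n^4).

Case 3: M(n) = Θ(n^4)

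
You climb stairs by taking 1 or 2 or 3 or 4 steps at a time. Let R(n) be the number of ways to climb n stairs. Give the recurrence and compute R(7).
Condition on the size of the last step (1 to 4): before it there were n-1, …, n-4 stairs climbed, and these cases are disjoint, so R(n) = R(n-1) + R(n-2) + R(n-3) + R(n-4) (order-4 linear recurrence).
Initial conditions by direct count (compositions of i into parts ≤ 4): R(1) = 1; R(2) = 2; R(3) = 4; R(4) = 8.
Iterating the recurrence: R(5) = 15, R(6) = 29, R(7) = 56.

R(n) = R(n-1) + R(n-2) + R(n-3) + R(n-4), R(1) = 1, R(2) = 2, R(3) = 4, R(4) = 8; R(7) = 56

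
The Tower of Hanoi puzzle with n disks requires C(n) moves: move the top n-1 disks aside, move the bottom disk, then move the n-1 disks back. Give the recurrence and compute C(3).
Moving n disks = move the top n-1 disks aside (C(n-1) moves) + move the largest disk (1 move) + move the n-1 disks back on top (C(n-1) moves), so C(n) = 2C(n-1) + 1, with C(1) = 1 (a single disk takes one move).
First terms: 1, 3, 7, … — each is one less than a power of 2. Indeed C(n) + 1 = 2(C(n-1) + 1) with C(1) + 1 = 2, so C(n) + 1 = 2ⁿ and C(n) = 2ⁿ - 1.
Hence C(3) = 2^3 - 1 = 8 - 1 = 7.

C(n) = 2C(n-1) + 1, C(1) = 1; C(3) = 7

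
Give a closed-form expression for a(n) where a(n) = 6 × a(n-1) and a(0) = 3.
Recurrence: a(n) = 6 × a(n-1), initial: a(0) = 3.
Each term is 6 times the previous, so this is geometric with ratio 6. After n steps: a(n) = a(0)·6ⁿ = 3·6ⁿ.

a(n) = 3·6ⁿ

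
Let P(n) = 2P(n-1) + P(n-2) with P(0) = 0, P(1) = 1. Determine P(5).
Computing the sequence terms:
0, 1, 2, 5, 12, 29

29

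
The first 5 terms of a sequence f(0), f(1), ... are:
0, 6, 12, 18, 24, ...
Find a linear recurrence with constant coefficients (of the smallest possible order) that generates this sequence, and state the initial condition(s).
Look for the lowest-order linear relation among consecutive terms.
Observation: consecutive differences are constant (= 6).
Check at n=2: 1·6 + 6 = 12. ✓

f(n) = f(n-1) + 6, f(0) = 0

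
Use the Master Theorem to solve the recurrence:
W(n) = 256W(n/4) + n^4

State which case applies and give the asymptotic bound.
Master Theorem template: W(n) = a·W(n/b) + f(n).
Here: a=256, b=4, f(n)=n^4
Compute log_b(a) = log_4(256) = 4.
f(n) = n^4 = Θ(n^4). Case 2: W(n) = Θ(n^4 log n).

Case 2: W(n) = Θ(n^4 log n)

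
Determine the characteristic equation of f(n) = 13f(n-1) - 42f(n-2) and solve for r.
Substitute f(n) = rⁿ and divide through by rⁿ⁻²: r² - 13r + 42 = 0
Factor: (r - 7)(r - 6) = 0, so r = 7, 6.
General solution: f(n) = A·7ⁿ + B·6ⁿ

Characteristic: r² - 13r + 42 = 0, Roots: r = 7, 6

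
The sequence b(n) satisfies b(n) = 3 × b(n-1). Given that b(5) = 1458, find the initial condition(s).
In general b(n) = 3ⁿ · b(0). At n = 5: b(0) = b(5) / 3^5 = 1458 / 243 = 6.

b(0) = 6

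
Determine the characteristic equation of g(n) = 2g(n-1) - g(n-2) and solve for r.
Substitute g(n) = rⁿ and divide through by rⁿ⁻²: r² - 2r + 1 = 0
Factor: (r - 1)² = 0, so r = 1 (double root).
General solution: g(n) = (A + Bn)·1ⁿ

Characteristic: r² - 2r + 1 = 0, Roots: r = 1 (double root)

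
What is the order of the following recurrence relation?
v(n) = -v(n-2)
The order is the largest lag k for which v(n-k) appears. Here the deepest term is v(n-2), so the order is 2.

Order 2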